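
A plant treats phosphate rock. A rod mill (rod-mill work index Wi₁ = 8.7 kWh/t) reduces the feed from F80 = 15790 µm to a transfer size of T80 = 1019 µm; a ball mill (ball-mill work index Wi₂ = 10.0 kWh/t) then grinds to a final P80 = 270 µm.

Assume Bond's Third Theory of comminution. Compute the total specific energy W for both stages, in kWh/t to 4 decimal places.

Bond: W = 10·Wi·(1/√P80 − 1/√F80)
Stage 1 (15790→1019 µm, Wi₁=8.7): W₁ = 10·8.7·(0.031327 − 0.007958) = 2.0331 kWh/t
Stage 2 (1019→270 µm, Wi₂=10.0): W₂ = 10·10.0·(0.060858 − 0.031327) = 2.9531 kWh/t
W = W₁ + W₂ = 2.0331 + 2.9531 = 4.9862 kWh/t

W = 4.9862 kWh/t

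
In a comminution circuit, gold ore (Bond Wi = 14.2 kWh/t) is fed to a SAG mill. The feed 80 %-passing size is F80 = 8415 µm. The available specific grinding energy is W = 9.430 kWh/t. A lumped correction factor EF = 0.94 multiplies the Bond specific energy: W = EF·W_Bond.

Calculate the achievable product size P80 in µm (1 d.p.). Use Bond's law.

P80 = 150.4 µm

Bond:  W = 10 Wi (1/√P − 1/√F)
W_Bond = W / EF = 9.430 / 0.94 = 10.0319 kWh/t
1/√P80 = 1/√F80 + W_Bond/(10·Wi)
  = 10.0319/(10·14.2) + 1/√8415 = 0.070647 + 0.010901 = 0.081548
P80 = (1/0.081548)² = 12.2626² = 150.37 µm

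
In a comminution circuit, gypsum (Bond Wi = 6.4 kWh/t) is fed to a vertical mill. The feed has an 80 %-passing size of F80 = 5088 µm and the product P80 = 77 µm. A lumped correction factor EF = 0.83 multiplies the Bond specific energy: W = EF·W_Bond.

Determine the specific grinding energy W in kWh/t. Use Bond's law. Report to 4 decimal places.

Bond: W = 10·Wi·(1/√P80 − 1/√F80)
1/√77 = 0.113961;  1/√5088 = 0.014019
W = 10·6.4·(0.113961 − 0.014019) = 6.3962 kWh/t
W_actual = 0.83 × 6.3962 = 5.3089 kWh/t

W = 5.3089 kWh/t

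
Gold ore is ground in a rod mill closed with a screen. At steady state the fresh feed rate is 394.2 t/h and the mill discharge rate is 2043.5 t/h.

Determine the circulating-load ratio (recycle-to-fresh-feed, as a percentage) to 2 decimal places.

M = F + R at steady state, so:
R = M − F = 2043.5 − 394.2 = 1649.3 t/h
CL = 100·R/F = 100·1649.3/394.2 = 418.39 %

CL = 418.39 %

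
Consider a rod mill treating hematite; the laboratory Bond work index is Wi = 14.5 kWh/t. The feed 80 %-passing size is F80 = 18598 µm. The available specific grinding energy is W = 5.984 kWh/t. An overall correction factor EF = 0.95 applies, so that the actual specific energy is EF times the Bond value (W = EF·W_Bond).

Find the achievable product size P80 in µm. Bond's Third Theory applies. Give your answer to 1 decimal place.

P80 = 387.9 µm

Bond:  W = 10 Wi (1/√P − 1/√F)
W_Bond = W / EF = 5.984 / 0.95 = 6.2989 kWh/t
P80^-0.5 = F80^-0.5 + W_Bond/(10 Wi)
  = 6.2989/(10·14.5) + 1/√18598 = 0.043441 + 0.007333 = 0.050774
P80 = (1/0.050774)² = 19.6952² = 387.90 µm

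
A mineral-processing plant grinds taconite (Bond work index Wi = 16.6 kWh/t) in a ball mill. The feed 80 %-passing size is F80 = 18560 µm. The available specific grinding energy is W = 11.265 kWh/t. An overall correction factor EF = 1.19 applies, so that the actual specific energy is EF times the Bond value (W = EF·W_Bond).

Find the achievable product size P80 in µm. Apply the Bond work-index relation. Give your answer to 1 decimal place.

P80 = 241.4 µm

W = 10 Wi (1/√P80 − 1/√F80)  [Bond]
W_Bond = W / EF = 11.265 / 1.19 = 9.4664 kWh/t
P80^-0.5 = F80^-0.5 + W_Bond/(10 Wi)
  = 9.4664/(10·16.6) + 1/√18560 = 0.057026 + 0.007340 = 0.064367
P80 = (1/0.064367)² = 15.5360² = 241.37 µm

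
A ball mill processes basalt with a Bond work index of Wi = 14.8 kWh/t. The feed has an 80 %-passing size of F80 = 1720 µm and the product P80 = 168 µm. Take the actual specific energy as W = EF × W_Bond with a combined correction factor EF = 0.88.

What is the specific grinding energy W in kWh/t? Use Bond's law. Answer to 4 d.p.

W = 6.9079 kWh/t

W_Bond = 10·Wi·(1/√P₈₀ − 1/√F₈₀)
1/√168 = 0.077152;  1/√1720 = 0.024112
W = 10·14.8·(0.077152 − 0.024112) = 7.8499 kWh/t
W_actual = 0.88 × 7.8499 = 6.9079 kWh/t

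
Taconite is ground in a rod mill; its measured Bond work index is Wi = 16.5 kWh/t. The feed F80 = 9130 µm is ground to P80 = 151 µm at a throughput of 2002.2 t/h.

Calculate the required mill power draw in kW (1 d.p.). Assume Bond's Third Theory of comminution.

W = 10 Wi (P80^-0.5 − F80^-0.5)
W = 10·16.5·(1/√151 − 1/√9130) = 10·16.5·(0.070913) = 11.7007 kWh/t
P = W·T = 11.7007·2002.2 = 23427.1 kW

P = 23427.1 kW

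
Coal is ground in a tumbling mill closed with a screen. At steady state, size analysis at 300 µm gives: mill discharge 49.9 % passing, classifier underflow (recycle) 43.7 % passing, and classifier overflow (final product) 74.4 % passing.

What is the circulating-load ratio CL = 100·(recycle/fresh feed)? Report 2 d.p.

Balance %-passing 300 µm (r = R/F):
(1+r)d = ru + o → r = (o−d)/(d−u)
r = (74.4 − 49.9)/(49.9 − 43.7) = 24.5/6.2 = 3.9516
CL = 100·r = 395.16 %

CL = 395.16 %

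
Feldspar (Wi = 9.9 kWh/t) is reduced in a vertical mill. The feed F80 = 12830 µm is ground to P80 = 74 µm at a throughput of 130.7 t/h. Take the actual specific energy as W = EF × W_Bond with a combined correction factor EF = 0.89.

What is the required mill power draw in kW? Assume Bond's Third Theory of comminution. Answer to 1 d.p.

W_Bond = 10·Wi·(1/√P₈₀ − 1/√F₈₀)
W = 10·9.9·(1/√74 − 1/√12830) = 10·9.9·(0.107419) = 10.6345 kWh/t
Corrected W = EF·W_Bond = 0.89·10.6345 = 9.4647 kWh/t
Mill draw = 9.4647 × 130.7 = 1237.0 kW

P = 1237.0 kW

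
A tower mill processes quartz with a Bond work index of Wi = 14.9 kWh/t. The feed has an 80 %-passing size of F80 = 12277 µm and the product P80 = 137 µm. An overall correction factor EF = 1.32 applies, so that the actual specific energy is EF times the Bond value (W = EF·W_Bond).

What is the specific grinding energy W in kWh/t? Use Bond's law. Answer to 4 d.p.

Bond:  W = 10 Wi (1/√P − 1/√F)
1/√137 = 0.085436;  1/√12277 = 0.009025
W = 10·14.9·(0.085436 − 0.009025) = 11.3852 kWh/t
W_actual = 1.32 × 11.3852 = 15.0284 kWh/t

W = 15.0284 kWh/t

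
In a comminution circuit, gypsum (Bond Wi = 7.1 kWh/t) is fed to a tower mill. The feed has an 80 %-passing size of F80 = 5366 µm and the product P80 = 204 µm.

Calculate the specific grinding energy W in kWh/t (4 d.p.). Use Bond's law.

W = 4.0018 kWh/t

W = 10 Wi / √P80 − 10 Wi / √F80
1/√204 = 0.070014;  1/√5366 = 0.013651
W = 10·7.1·(0.070014 − 0.013651) = 4.0018 kWh/t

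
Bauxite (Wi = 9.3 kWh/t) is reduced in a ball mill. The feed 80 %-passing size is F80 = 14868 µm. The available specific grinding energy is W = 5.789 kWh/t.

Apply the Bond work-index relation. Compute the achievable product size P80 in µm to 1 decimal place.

P80 = 201.5 µm

Bond: W = 10·Wi·(1/√P80 − 1/√F80)
P80^(−½) = W/(10 Wi) + F80^(−½)
  = 5.7890/(10·9.3) + 1/√14868 = 0.062247 + 0.008201 = 0.070448
P80 = (1/0.070448)² = 14.1948² = 201.49 µm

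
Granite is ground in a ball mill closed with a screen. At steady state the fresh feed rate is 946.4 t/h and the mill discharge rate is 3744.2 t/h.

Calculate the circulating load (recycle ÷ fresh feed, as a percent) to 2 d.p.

CL = 295.63 %

M = F + R at steady state, so:
R = M − F = 3744.2 − 946.4 = 2797.8 t/h
CL = 100·R/F = 100·2797.8/946.4 = 295.63 %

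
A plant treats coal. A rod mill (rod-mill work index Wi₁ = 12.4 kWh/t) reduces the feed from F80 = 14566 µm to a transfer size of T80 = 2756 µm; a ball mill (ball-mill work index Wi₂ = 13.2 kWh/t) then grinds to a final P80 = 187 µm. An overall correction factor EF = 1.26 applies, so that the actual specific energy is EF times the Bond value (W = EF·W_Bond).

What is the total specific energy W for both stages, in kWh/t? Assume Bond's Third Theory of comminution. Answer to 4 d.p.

W = 10.6760 kWh/t

W = 10·Wi·[P80^(−½) − F80^(−½)]
Stage 1 (14566→2756 µm, Wi₁=12.4): W₁ = 10·12.4·(0.019048 − 0.008286) = 1.3346 kWh/t
Stage 2 (2756→187 µm, Wi₂=13.2): W₂ = 10·13.2·(0.073127 − 0.019048) = 7.1384 kWh/t
W = W₁ + W₂ = 1.3346 + 7.1384 = 8.4730 kWh/t
With EF = 1.26: W = 8.4730·1.26 = 10.6760 kWh/t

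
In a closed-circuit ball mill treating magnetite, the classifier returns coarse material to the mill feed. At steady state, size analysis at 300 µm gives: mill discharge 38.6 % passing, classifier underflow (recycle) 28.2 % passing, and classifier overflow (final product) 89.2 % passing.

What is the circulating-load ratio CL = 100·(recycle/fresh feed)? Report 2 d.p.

CL = 486.54 %

Balance %-passing 300 µm (r = R/F):
r = (o − d)/(d − u)
r = (89.2 − 38.6)/(38.6 − 28.2) = 50.6/10.4 = 4.8654
CL = 100·r = 486.54 %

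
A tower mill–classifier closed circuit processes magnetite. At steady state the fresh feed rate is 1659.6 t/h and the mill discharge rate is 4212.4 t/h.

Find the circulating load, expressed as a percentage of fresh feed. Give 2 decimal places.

CL = 153.82 %

Mill node: discharge = fresh + recycle.
R = M − F = 4212.4 − 1659.6 = 2552.8 t/h
CL = 100·R/F = 100·2552.8/1659.6 = 153.82 %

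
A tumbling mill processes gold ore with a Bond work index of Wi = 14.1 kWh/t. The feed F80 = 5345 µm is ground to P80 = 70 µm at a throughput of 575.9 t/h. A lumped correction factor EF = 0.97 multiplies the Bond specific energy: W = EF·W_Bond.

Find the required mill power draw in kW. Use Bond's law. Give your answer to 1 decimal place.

P = 8337.0 kW

W = 10 Wi / √P80 − 10 Wi / √F80
W = 10·14.1·(1/√70 − 1/√5345) = 10·14.1·(0.105845) = 14.9241 kWh/t
W_actual = 0.97 × 14.9241 = 14.4764 kWh/t
P_mill = W·ṁ = 14.4764·575.9 = 8337.0 kW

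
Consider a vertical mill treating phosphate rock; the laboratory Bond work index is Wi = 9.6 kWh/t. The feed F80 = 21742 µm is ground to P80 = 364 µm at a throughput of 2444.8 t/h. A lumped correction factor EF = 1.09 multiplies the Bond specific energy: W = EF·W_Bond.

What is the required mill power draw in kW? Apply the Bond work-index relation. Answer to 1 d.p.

Bond: W = 10·Wi·(1/√P80 − 1/√F80)
W = 10·9.6·(1/√364 − 1/√21742) = 10·9.6·(0.045632) = 4.3807 kWh/t
W_actual = 1.09 × 4.3807 = 4.7750 kWh/t
P = W·T = 4.7750·2444.8 = 11673.8 kW

P = 11673.8 kW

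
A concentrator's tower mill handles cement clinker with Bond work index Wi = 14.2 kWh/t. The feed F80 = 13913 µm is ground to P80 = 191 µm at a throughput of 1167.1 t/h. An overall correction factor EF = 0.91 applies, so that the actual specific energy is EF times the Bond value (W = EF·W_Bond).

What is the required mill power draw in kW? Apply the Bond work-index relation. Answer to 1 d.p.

P = 9633.8 kW

W = 10·Wi·[P80^(−½) − F80^(−½)]
W = 10·14.2·(1/√191 − 1/√13913) = 10·14.2·(0.063880) = 9.0709 kWh/t
W_actual = 0.91 × 9.0709 = 8.2545 kWh/t
P_mill = W·ṁ = 8.2545·1167.1 = 9633.8 kW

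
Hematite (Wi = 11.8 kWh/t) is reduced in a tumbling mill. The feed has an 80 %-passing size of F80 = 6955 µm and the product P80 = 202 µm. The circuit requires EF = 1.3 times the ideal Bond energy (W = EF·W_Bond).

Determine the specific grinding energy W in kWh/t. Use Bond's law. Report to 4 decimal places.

W = 8.9538 kWh/t

W = 10 Wi (1/√P80 − 1/√F80)  [Bond]
1/√202 = 0.070360;  1/√6955 = 0.011991
W = 10·11.8·(0.070360 − 0.011991) = 6.8875 kWh/t
With EF = 1.3: W = 6.8875·1.3 = 8.9538 kWh/t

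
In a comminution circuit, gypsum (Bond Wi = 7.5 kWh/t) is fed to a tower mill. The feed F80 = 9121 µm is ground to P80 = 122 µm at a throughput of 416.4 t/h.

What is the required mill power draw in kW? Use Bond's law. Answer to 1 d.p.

P = 2500.4 kW

W = 10·Wi·(P80^(-½) − F80^(-½))
W = 10·7.5·(1/√122 − 1/√9121) = 10·7.5·(0.080065) = 6.0049 kWh/t
P_mill = W·ṁ = 6.0049·416.4 = 2500.4 kW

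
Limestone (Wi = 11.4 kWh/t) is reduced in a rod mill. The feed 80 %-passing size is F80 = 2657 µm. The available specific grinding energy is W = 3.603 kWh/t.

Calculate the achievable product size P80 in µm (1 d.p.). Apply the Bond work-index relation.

Bond: W = 10·Wi·(1/√P80 − 1/√F80)
⇒ 1/√P80 = W/(10·Wi) + 1/√F80
  = 3.6030/(10·11.4) + 1/√2657 = 0.031605 + 0.019400 = 0.051005
P80 = (1/0.051005)² = 19.6058² = 384.39 µm

P80 = 384.4 µm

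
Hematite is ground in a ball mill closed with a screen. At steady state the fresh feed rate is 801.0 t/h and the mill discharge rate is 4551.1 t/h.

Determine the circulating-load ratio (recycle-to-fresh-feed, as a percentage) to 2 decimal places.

CL = 468.18 %

M = F + R at steady state, so:
R = M − F = 4551.1 − 801.0 = 3750.1 t/h
CL = 100·R/F = 100·3750.1/801.0 = 468.18 %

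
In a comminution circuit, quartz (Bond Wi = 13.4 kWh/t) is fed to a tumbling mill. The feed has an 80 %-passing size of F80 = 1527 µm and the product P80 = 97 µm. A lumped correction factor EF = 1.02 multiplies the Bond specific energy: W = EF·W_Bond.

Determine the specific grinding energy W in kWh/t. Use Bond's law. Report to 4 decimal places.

W = 10.3800 kWh/t

W = 10 Wi / √P80 − 10 Wi / √F80
1/√97 = 0.101535;  1/√1527 = 0.025591
W = 10·13.4·(0.101535 − 0.025591) = 10.1765 kWh/t
W_actual = 1.02 × 10.1765 = 10.3800 kWh/t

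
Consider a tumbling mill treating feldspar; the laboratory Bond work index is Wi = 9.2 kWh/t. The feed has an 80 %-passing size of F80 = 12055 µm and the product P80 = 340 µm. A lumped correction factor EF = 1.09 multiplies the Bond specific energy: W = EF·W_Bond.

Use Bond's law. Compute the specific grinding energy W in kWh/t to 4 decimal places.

W = 4.5251 kWh/t

W_Bond = 10·Wi·(1/√P₈₀ − 1/√F₈₀)
1/√340 = 0.054233;  1/√12055 = 0.009108
W = 10·9.2·(0.054233 − 0.009108) = 4.1515 kWh/t
Apply correction: 4.1515 × 1.09 = 4.5251 kWh/t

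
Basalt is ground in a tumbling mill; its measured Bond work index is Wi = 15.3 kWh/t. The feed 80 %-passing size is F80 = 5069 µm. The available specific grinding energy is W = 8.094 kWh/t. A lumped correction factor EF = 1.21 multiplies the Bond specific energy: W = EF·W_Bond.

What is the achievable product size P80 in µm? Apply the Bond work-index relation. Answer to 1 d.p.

P80 = 299.7 µm

W = 10 Wi (1/√P80 − 1/√F80)  [Bond]
W_Bond = W / EF = 8.094 / 1.21 = 6.6893 kWh/t
P80^(−½) = W_Bond/(10 Wi) + F80^(−½)
  = 6.6893/(10·15.3) + 1/√5069 = 0.043721 + 0.014046 = 0.057766
P80 = (1/0.057766)² = 17.3112² = 299.68 µm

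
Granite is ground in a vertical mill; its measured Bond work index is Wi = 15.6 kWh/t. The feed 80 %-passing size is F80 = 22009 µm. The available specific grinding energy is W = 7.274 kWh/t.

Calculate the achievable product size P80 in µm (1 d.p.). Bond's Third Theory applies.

P80 = 351.1 µm

W = 10 Wi / √P80 − 10 Wi / √F80
P80^-0.5 = F80^-0.5 + W/(10 Wi)
  = 7.2740/(10·15.6) + 1/√22009 = 0.046628 + 0.006741 = 0.053369
P80 = (1/0.053369)² = 18.7375² = 351.10 µm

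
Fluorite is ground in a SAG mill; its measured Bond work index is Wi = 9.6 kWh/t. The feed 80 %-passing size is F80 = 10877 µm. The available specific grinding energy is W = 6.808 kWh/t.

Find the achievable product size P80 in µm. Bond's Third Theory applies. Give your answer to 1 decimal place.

W = 10·Wi·[P80^(−½) − F80^(−½)]
P80^(−½) = W/(10 Wi) + F80^(−½)
  = 6.8080/(10·9.6) + 1/√10877 = 0.070917 + 0.009588 = 0.080505
P80 = (1/0.080505)² = 12.4216² = 154.30 µm

P80 = 154.3 µm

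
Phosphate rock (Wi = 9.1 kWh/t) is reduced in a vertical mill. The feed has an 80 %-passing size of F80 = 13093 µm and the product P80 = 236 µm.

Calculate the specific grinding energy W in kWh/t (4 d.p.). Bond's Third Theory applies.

Bond:  W = 10 Wi (1/√P − 1/√F)
1/√236 = 0.065094;  1/√13093 = 0.008739
W = 10·9.1·(0.065094 − 0.008739) = 5.1283 kWh/t

W = 5.1283 kWh/t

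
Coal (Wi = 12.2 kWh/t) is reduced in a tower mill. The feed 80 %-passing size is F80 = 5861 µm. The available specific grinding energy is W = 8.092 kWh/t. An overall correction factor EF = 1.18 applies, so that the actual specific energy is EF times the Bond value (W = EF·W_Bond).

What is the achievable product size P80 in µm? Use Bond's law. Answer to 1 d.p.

W = 10·Wi·[P80^(−½) − F80^(−½)]
W_Bond = W / EF = 8.092 / 1.18 = 6.8576 kWh/t
P80^-0.5 = F80^-0.5 + W_Bond/(10 Wi)
  = 6.8576/(10·12.2) + 1/√5861 = 0.056210 + 0.013062 = 0.069272
P80 = (1/0.069272)² = 14.4358² = 208.39 µm

P80 = 208.4 µm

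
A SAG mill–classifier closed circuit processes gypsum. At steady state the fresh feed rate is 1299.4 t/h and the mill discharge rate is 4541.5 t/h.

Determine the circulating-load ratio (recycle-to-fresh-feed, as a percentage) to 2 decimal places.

Steady state: M = F + R.
R = M − F = 4541.5 − 1299.4 = 3242.1 t/h
CL = 100·R/F = 100·3242.1/1299.4 = 249.51 %

CL = 249.51 %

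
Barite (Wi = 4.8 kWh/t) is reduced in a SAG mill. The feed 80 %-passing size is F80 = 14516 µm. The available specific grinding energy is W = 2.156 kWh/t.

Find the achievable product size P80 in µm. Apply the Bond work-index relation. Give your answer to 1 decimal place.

P80 = 353.1 µm

Bond: W = 10·Wi·(1/√P80 − 1/√F80)
1/√P80 = 1/√F80 + W/(10·Wi)
  = 2.1560/(10·4.8) + 1/√14516 = 0.044917 + 0.008300 = 0.053217
P80 = (1/0.053217)² = 18.7911² = 353.11 µm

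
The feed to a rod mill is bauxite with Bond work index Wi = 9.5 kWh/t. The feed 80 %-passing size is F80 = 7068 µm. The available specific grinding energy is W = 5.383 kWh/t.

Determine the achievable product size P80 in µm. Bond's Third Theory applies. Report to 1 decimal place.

Bond:  W = 10 Wi (1/√P − 1/√F)
P80^-0.5 = F80^-0.5 + W/(10 Wi)
  = 5.3830/(10·9.5) + 1/√7068 = 0.056663 + 0.011895 = 0.068558
P80 = (1/0.068558)² = 14.5862² = 212.76 µm

P80 = 212.8 µm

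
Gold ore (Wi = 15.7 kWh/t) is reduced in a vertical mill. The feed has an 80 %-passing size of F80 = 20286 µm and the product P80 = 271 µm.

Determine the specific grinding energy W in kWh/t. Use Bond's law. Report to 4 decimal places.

W = 10·Wi·[P80^(−½) − F80^(−½)]
1/√271 = 0.060746;  1/√20286 = 0.007021
W = 10·15.7·(0.060746 − 0.007021) = 8.4348 kWh/t

W = 8.4348 kWh/t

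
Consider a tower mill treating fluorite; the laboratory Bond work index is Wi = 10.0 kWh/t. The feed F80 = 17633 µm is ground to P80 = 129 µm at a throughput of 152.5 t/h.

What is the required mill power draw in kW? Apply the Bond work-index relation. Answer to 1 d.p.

W = 10 Wi (1/√P80 − 1/√F80)  [Bond]
W = 10·10.0·(1/√129 − 1/√17633) = 10·10.0·(0.080514) = 8.0514 kWh/t
Mill draw = 8.0514 × 152.5 = 1227.8 kW

P = 1227.8 kW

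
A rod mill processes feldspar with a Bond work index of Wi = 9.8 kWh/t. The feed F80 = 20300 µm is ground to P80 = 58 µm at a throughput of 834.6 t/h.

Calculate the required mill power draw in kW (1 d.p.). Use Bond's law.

W = 10 Wi (1/√P80 − 1/√F80)  [Bond]
W = 10·9.8·(1/√58 − 1/√20300) = 10·9.8·(0.124288) = 12.1802 kWh/t
P_mill = W·ṁ = 12.1802·834.6 = 10165.6 kW

P = 10165.6 kW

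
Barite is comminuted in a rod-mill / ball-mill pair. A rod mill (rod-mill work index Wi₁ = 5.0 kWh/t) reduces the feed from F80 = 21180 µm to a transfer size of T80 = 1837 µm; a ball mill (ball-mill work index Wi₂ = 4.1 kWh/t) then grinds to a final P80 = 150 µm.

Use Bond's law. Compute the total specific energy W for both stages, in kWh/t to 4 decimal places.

W = 3.2141 kWh/t

W = 10·Wi·[P80^(−½) − F80^(−½)]
Stage 1 (21180→1837 µm, Wi₁=5.0): W₁ = 10·5.0·(0.023332 − 0.006871) = 0.8230 kWh/t
Stage 2 (1837→150 µm, Wi₂=4.1): W₂ = 10·4.1·(0.081650 − 0.023332) = 2.3910 kWh/t
W = W₁ + W₂ = 0.8230 + 2.3910 = 3.2141 kWh/t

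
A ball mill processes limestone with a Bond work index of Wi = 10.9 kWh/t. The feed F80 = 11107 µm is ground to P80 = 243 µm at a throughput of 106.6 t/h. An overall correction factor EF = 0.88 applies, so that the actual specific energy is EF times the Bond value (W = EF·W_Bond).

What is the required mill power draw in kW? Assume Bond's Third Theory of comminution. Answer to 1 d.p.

W = 10 Wi / √P80 − 10 Wi / √F80
W = 10·10.9·(1/√243 − 1/√11107) = 10·10.9·(0.054661) = 5.9581 kWh/t
W_actual = 0.88 × 5.9581 = 5.2431 kWh/t
P_mill = W·ṁ = 5.2431·106.6 = 558.9 kW

P = 558.9 kW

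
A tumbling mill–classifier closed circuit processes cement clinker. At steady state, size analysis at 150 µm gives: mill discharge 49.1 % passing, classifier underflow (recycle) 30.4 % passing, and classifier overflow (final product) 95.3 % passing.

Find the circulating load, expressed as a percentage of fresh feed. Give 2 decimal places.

Balance %-passing 150 µm (r = R/F):
d + r·d = r·u + o → r(d−u) = o−d
r = (95.3 − 49.1)/(49.1 − 30.4) = 46.2/18.7 = 2.4706
CL = 100·r = 247.06 %

CL = 247.06 %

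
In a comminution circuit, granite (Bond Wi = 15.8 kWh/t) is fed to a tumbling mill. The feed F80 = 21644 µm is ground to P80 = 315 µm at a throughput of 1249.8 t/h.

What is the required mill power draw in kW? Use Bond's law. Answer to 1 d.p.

P = 9783.8 kW

Bond: W = 10·Wi·(1/√P80 − 1/√F80)
W = 10·15.8·(1/√315 − 1/√21644) = 10·15.8·(0.049546) = 7.8283 kWh/t
P = W·T = 7.8283·1249.8 = 9783.8 kW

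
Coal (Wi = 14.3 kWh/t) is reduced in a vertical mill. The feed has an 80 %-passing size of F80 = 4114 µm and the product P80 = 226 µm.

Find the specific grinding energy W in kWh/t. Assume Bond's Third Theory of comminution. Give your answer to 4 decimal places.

W = 7.2827 kWh/t

W_Bond = 10·Wi·(1/√P₈₀ − 1/√F₈₀)
1/√226 = 0.066519;  1/√4114 = 0.015591
W = 10·14.3·(0.066519 − 0.015591) = 7.2827 kWh/t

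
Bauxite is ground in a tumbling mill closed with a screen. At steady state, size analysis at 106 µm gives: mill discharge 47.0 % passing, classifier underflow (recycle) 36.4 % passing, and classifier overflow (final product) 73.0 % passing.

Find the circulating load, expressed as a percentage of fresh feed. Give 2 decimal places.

CL = 245.28 %

Balance %-passing 106 µm (r = R/F):
d + r·d = r·u + o → r(d−u) = o−d
r = (73.0 − 47.0)/(47.0 − 36.4) = 26.0/10.6 = 2.4528
CL = 100·r = 245.28 %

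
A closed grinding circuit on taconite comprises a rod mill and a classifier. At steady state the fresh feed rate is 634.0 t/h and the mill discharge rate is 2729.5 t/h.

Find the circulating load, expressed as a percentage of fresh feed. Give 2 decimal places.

CL = 330.52 %

Steady state: M = F + R.
R = M − F = 2729.5 − 634.0 = 2095.5 t/h
CL = 100·R/F = 100·2095.5/634.0 = 330.52 %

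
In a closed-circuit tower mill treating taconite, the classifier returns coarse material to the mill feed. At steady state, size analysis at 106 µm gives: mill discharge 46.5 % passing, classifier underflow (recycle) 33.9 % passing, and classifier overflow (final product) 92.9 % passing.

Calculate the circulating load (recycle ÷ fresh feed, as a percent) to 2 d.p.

Two-product formula at 106 µm:
(1+r)d = ru + o → r = (o−d)/(d−u)
r = (92.9 − 46.5)/(46.5 − 33.9) = 46.4/12.6 = 3.6825
CL = 100·r = 368.25 %

CL = 368.25 %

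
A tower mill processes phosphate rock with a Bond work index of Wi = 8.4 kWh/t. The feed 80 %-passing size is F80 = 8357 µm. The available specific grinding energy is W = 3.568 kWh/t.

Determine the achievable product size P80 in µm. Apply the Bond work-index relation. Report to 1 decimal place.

P80 = 350.5 µm

W = 10·Wi·[P80^(−½) − F80^(−½)]
P80^-0.5 = F80^-0.5 + W/(10 Wi)
  = 3.5680/(10·8.4) + 1/√8357 = 0.042476 + 0.010939 = 0.053415
P80 = (1/0.053415)² = 18.7213² = 350.49 µm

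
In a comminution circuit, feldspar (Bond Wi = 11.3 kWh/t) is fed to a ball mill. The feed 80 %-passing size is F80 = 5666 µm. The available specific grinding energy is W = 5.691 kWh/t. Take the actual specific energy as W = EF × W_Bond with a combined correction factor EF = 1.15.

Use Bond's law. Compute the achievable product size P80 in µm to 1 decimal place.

W_Bond = 10·Wi·(1/√P₈₀ − 1/√F₈₀)
W_Bond = W / EF = 5.691 / 1.15 = 4.9487 kWh/t
1/√P80 = 1/√F80 + W_Bond/(10·Wi)
  = 4.9487/(10·11.3) + 1/√5666 = 0.043794 + 0.013285 = 0.057079
P80 = (1/0.057079)² = 17.5196² = 306.94 µm

P80 = 306.9 µm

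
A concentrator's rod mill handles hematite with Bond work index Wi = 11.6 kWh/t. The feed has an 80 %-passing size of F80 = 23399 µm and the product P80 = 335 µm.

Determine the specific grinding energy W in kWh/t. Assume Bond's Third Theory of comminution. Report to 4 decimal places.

W = 5.5794 kWh/t

W = 10 Wi (P80^-0.5 − F80^-0.5)
1/√335 = 0.054636;  1/√23399 = 0.006537
W = 10·11.6·(0.054636 − 0.006537) = 5.5794 kWh/t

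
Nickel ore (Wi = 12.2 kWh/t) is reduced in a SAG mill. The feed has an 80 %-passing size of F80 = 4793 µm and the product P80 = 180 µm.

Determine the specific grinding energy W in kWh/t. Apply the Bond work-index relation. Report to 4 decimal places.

Bond:  W = 10 Wi (1/√P − 1/√F)
1/√180 = 0.074536;  1/√4793 = 0.014444
W = 10·12.2·(0.074536 − 0.014444) = 7.3311 kWh/t

W = 7.3311 kWh/t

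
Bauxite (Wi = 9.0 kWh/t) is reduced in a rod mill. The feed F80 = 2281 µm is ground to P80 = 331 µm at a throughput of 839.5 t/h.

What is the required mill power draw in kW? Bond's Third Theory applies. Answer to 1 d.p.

Bond: W = 10·Wi·(1/√P80 − 1/√F80)
W = 10·9.0·(1/√331 − 1/√2281) = 10·9.0·(0.034027) = 3.0624 kWh/t
Mill draw = 3.0624 × 839.5 = 2570.9 kW

P = 2570.9 kW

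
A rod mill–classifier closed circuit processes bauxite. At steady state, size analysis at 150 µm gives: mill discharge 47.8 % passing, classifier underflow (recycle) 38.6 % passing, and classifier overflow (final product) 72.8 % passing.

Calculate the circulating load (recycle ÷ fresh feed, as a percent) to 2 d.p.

Balance %-passing 150 µm (r = R/F):
r = (o − d)/(d − u)
r = (72.8 − 47.8)/(47.8 − 38.6) = 25.0/9.2 = 2.7174
CL = 100·r = 271.74 %

CL = 271.74 %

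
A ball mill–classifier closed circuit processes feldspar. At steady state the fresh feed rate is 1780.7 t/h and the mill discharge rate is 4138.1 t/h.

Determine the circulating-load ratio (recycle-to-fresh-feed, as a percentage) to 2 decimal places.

M = F + R at steady state, so:
R = M − F = 4138.1 − 1780.7 = 2357.4 t/h
CL = 100·R/F = 100·2357.4/1780.7 = 132.39 %

CL = 132.39 %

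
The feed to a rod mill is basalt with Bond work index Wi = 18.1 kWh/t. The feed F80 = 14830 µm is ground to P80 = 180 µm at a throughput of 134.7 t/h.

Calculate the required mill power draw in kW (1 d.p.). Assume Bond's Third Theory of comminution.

W = 10·Wi·(P80^(-½) − F80^(-½))
W = 10·18.1·(1/√180 − 1/√14830) = 10·18.1·(0.066324) = 12.0046 kWh/t
Power = W × throughput = 12.0046 kWh/t × 134.7 t/h = 1617.0 kW

P = 1617.0 kW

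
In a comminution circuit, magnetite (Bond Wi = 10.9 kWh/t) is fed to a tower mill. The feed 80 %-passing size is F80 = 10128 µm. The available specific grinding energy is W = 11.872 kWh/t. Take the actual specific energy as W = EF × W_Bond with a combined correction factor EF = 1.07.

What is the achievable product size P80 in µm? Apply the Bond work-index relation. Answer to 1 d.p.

P80 = 80.1 µm

W = 10·Wi·(P80^(-½) − F80^(-½))
W_Bond = W / EF = 11.872 / 1.07 = 11.0953 kWh/t
⇒ 1/√P80 = W_Bond/(10 Wi) + 1/√F80
  = 11.0953/(10·10.9) + 1/√10128 = 0.101792 + 0.009937 = 0.111729
P80 = (1/0.111729)² = 8.9503² = 80.11 µm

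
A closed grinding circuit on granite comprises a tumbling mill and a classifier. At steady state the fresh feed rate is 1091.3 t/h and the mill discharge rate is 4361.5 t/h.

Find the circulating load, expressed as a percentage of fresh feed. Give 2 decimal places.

Mill node: discharge = fresh + recycle.
R = M − F = 4361.5 − 1091.3 = 3270.2 t/h
CL = 100·R/F = 100·3270.2/1091.3 = 299.66 %

CL = 299.66 %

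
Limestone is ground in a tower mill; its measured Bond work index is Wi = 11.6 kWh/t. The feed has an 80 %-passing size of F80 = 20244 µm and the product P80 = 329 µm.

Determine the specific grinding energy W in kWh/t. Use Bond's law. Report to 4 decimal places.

W = 10·Wi·(P80^(-½) − F80^(-½))
1/√329 = 0.055132;  1/√20244 = 0.007028
W = 10·11.6·(0.055132 − 0.007028) = 5.5800 kWh/t

W = 5.5800 kWh/t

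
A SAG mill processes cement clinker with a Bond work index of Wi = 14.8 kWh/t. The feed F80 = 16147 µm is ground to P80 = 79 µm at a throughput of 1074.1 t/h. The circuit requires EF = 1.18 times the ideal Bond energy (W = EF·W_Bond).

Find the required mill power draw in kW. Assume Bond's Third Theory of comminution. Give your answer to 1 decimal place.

P = 19628.3 kW

W = 10·Wi·(P80^(-½) − F80^(-½))
W = 10·14.8·(1/√79 − 1/√16147) = 10·14.8·(0.104639) = 15.4866 kWh/t
With EF = 1.18: W = 15.4866·1.18 = 18.2742 kWh/t
P = W·T = 18.2742·1074.1 = 19628.3 kW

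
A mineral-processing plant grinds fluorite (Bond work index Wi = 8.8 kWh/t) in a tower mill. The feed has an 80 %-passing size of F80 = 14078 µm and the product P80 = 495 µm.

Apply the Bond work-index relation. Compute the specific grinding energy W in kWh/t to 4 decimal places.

W = 10·Wi·[P80^(−½) − F80^(−½)]
1/√495 = 0.044947;  1/√14078 = 0.008428
W = 10·8.8·(0.044947 − 0.008428) = 3.2136 kWh/t

W = 3.2136 kWh/t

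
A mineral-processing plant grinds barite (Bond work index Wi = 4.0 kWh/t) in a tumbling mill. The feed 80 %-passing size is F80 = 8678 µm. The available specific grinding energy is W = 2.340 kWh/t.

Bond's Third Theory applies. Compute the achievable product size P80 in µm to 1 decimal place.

P80 = 208.6 µm

Bond: W = 10·Wi·(1/√P80 − 1/√F80)
⇒ 1/√P80 = W/(10 Wi) + 1/√F80
  = 2.3400/(10·4.0) + 1/√8678 = 0.058500 + 0.010735 = 0.069235
P80 = (1/0.069235)² = 14.4436² = 208.62 µm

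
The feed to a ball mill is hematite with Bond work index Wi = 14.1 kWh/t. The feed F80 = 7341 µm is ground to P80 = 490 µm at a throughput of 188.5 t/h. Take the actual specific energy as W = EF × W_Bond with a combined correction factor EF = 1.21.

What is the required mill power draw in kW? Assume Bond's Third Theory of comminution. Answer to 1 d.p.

P = 1077.5 kW

W = 10·Wi·[P80^(−½) − F80^(−½)]
W = 10·14.1·(1/√490 − 1/√7341) = 10·14.1·(0.033504) = 4.7241 kWh/t
W_actual = 1.21 × 4.7241 = 5.7161 kWh/t
Mill draw = 5.7161 × 188.5 = 1077.5 kW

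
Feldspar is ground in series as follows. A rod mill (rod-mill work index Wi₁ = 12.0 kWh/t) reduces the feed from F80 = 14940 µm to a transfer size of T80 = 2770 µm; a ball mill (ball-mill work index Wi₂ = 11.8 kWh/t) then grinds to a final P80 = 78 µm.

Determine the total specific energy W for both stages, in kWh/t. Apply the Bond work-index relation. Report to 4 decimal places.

W_Bond = 10·Wi·(1/√P₈₀ − 1/√F₈₀)
Stage 1 (14940→2770 µm, Wi₁=12.0): W₁ = 10·12.0·(0.019000 − 0.008181) = 1.2983 kWh/t
Stage 2 (2770→78 µm, Wi₂=11.8): W₂ = 10·11.8·(0.113228 − 0.019000) = 11.1188 kWh/t
W = W₁ + W₂ = 1.2983 + 11.1188 = 12.4171 kWh/t

W = 12.4171 kWh/t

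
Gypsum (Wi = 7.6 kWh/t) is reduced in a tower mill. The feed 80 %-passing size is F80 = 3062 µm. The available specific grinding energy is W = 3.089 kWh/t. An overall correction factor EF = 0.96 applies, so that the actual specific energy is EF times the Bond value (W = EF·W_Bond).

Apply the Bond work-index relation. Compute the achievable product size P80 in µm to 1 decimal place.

P80 = 274.0 µm

W = 10 Wi / √P80 − 10 Wi / √F80
W_Bond = W / EF = 3.089 / 0.96 = 3.2177 kWh/t
1/√P80 = 1/√F80 + W_Bond/(10·Wi)
  = 3.2177/(10·7.6) + 1/√3062 = 0.042338 + 0.018072 = 0.060410
P80 = (1/0.060410)² = 16.5536² = 274.02 µm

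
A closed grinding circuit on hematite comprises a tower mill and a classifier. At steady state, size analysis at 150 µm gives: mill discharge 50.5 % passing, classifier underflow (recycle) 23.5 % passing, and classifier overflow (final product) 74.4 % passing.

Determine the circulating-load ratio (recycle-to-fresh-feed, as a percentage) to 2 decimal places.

Classifier node, passing 150 µm:
r = (o − d)/(d − u)
r = (74.4 − 50.5)/(50.5 − 23.5) = 23.9/27.0 = 0.8852
CL = 100·r = 88.52 %

CL = 88.52 %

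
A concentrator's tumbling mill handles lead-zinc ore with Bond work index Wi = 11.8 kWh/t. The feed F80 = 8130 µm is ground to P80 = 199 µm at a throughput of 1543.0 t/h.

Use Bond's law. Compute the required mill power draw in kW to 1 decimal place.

P = 10887.6 kW

W = 10 Wi (P80^-0.5 − F80^-0.5)
W = 10·11.8·(1/√199 − 1/√8130) = 10·11.8·(0.059798) = 7.0561 kWh/t
P_mill = W·ṁ = 7.0561·1543.0 = 10887.6 kW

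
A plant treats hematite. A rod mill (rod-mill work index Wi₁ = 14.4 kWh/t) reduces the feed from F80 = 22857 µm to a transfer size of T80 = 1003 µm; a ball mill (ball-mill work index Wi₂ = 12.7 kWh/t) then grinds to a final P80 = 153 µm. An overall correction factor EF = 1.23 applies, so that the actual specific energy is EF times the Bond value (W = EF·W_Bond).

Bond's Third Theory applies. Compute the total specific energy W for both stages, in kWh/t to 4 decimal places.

W = 10 Wi (P80^-0.5 − F80^-0.5)
Stage 1 (22857→1003 µm, Wi₁=14.4): W₁ = 10·14.4·(0.031575 − 0.006614) = 3.5944 kWh/t
Stage 2 (1003→153 µm, Wi₂=12.7): W₂ = 10·12.7·(0.080845 − 0.031575) = 6.2573 kWh/t
W = W₁ + W₂ = 3.5944 + 6.2573 = 9.8517 kWh/t
With EF = 1.23: W = 9.8517·1.23 = 12.1175 kWh/t

W = 12.1175 kWh/t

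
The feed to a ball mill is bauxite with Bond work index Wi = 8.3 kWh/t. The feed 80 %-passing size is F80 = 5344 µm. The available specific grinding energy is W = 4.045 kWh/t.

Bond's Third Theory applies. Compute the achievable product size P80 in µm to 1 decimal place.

P80 = 256.7 µm

Bond: W = 10·Wi·(1/√P80 − 1/√F80)
P80^(−½) = W/(10 Wi) + F80^(−½)
  = 4.0450/(10·8.3) + 1/√5344 = 0.048735 + 0.013679 = 0.062414
P80 = (1/0.062414)² = 16.0220² = 256.70 µm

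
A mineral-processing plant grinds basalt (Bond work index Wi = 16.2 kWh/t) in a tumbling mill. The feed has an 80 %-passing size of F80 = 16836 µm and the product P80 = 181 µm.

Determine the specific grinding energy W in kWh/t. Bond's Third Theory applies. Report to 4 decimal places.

W = 10.7928 kWh/t

W = 10 Wi (1/√P80 − 1/√F80)  [Bond]
1/√181 = 0.074329;  1/√16836 = 0.007707
W = 10·16.2·(0.074329 − 0.007707) = 10.7928 kWh/t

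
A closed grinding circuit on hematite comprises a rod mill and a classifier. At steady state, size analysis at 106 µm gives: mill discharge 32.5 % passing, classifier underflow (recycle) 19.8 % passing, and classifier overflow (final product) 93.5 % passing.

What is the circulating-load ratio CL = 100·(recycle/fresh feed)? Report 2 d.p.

CL = 480.31 %

Two-product formula at 106 µm:
(1+r)d = ru + o → r = (o−d)/(d−u)
r = (93.5 − 32.5)/(32.5 − 19.8) = 61.0/12.7 = 4.8031
CL = 100·r = 480.31 %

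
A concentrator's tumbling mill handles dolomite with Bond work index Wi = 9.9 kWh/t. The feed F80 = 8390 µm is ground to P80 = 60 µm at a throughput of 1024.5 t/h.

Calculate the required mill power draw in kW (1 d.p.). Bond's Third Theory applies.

P = 11986.7 kW

W_Bond = 10·Wi·(1/√P₈₀ − 1/√F₈₀)
W = 10·9.9·(1/√60 − 1/√8390) = 10·9.9·(0.118182) = 11.7000 kWh/t
Mill draw = 11.7000 × 1024.5 = 11986.7 kW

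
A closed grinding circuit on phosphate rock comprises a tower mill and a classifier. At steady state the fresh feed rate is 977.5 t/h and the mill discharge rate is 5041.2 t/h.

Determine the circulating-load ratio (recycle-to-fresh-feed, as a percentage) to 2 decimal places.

Steady state: M = F + R.
R = M − F = 5041.2 − 977.5 = 4063.7 t/h
CL = 100·R/F = 100·4063.7/977.5 = 415.72 %

CL = 415.72 %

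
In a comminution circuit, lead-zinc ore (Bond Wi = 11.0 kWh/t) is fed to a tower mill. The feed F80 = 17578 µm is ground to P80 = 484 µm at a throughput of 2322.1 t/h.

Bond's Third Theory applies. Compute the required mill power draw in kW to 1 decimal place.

W_Bond = 10·Wi·(1/√P₈₀ − 1/√F₈₀)
W = 10·11.0·(1/√484 − 1/√17578) = 10·11.0·(0.037912) = 4.1703 kWh/t
Power = W × throughput = 4.1703 kWh/t × 2322.1 t/h = 9683.9 kW

P = 9683.9 kW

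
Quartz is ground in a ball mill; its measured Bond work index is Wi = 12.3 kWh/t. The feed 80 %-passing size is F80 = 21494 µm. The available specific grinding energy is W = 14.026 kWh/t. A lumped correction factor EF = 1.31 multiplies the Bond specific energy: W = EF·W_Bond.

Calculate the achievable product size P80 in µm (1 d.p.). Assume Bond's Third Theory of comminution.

P80 = 113.5 µm

W = 10 Wi (P80^-0.5 − F80^-0.5)
W_Bond = W / EF = 14.026 / 1.31 = 10.7069 kWh/t
P80^(−½) = W_Bond/(10 Wi) + F80^(−½)
  = 10.7069/(10·12.3) + 1/√21494 = 0.087048 + 0.006821 = 0.093869
P80 = (1/0.093869)² = 10.6532² = 113.49 µm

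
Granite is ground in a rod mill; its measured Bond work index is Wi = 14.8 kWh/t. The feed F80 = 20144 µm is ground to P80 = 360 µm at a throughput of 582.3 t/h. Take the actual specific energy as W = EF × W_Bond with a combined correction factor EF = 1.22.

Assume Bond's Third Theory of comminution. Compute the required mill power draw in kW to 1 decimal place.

P = 4800.6 kW

W = 10·Wi·(P80^(-½) − F80^(-½))
W = 10·14.8·(1/√360 − 1/√20144) = 10·14.8·(0.045659) = 6.7575 kWh/t
Corrected W = EF·W_Bond = 1.22·6.7575 = 8.2442 kWh/t
Mill draw = 8.2442 × 582.3 = 4800.6 kW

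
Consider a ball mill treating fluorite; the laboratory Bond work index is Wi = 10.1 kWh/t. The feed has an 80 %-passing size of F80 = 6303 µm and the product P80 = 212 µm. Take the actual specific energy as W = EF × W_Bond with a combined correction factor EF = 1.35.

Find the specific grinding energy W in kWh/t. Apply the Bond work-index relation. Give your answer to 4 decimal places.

W = 7.6471 kWh/t

W = 10 Wi (P80^-0.5 − F80^-0.5)
1/√212 = 0.068680;  1/√6303 = 0.012596
W = 10·10.1·(0.068680 − 0.012596) = 5.6645 kWh/t
With EF = 1.35: W = 5.6645·1.35 = 7.6471 kWh/t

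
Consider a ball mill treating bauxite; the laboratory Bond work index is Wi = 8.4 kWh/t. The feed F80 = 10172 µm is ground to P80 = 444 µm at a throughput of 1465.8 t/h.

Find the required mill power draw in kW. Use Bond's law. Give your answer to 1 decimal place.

P = 4622.5 kW

W = 10·Wi·(P80^(-½) − F80^(-½))
W = 10·8.4·(1/√444 − 1/√10172) = 10·8.4·(0.037543) = 3.1536 kWh/t
P_mill = W·ṁ = 3.1536·1465.8 = 4622.5 kW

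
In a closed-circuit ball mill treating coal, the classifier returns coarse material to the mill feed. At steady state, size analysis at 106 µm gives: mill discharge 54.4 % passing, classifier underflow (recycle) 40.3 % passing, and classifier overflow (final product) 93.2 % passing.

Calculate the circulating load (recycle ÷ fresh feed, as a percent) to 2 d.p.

CL = 275.18 %

Classifier node, passing 106 µm:
r = (o − d)/(d − u)
r = (93.2 − 54.4)/(54.4 − 40.3) = 38.8/14.1 = 2.7518
CL = 100·r = 275.18 %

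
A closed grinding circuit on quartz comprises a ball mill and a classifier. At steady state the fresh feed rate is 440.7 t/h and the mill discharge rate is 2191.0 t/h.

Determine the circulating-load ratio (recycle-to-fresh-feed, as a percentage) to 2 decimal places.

CL = 397.16 %

Discharge = new feed + return, hence
R = M − F = 2191.0 − 440.7 = 1750.3 t/h
CL = 100·R/F = 100·1750.3/440.7 = 397.16 %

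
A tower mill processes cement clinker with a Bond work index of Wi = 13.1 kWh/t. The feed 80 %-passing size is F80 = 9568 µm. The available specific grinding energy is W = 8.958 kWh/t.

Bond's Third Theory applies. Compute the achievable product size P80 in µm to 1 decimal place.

W = 10 Wi (1/√P80 − 1/√F80)  [Bond]
⇒ 1/√P80 = W/(10·Wi) + 1/√F80
  = 8.9580/(10·13.1) + 1/√9568 = 0.068382 + 0.010223 = 0.078605
P80 = (1/0.078605)² = 12.7218² = 161.85 µm

P80 = 161.8 µm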